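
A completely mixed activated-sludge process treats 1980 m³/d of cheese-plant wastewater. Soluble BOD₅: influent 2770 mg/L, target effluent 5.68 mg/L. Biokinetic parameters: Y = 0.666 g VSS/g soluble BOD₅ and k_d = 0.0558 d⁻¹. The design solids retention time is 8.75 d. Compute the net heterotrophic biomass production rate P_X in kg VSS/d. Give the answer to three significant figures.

P_X ≈ 2450 kg VSS/d

Y_obs = Y / (1 + k_d θ_c) = 0.666 / (1 + 0.0558 × 8.75) = 0.666 / 1.488 = 0.4475.
Substrate removed = Q·(S₀ − S) = 1980 m³/d × (2770 − 5.68) g/m³ = 5.47×10^6 g/d = 5473 kg/d.
Biomass produced: P_X = Y_obs·Q·ΔS = 0.4475 × 5473 ≈ 2449 kg VSS/d.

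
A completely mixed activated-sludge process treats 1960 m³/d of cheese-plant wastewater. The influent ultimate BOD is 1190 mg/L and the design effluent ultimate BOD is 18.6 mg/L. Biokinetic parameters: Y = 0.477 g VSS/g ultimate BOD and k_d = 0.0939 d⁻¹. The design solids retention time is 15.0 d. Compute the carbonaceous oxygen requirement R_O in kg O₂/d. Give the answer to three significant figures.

Correct the yield for decay: Y_obs = Y/(1 + k_d θ_c) = 0.477 / (1 + 0.0939 × 15.0) = 0.477 / 2.409 = 0.1980.
Mass of ultimate BOD removed per day: Q(S₀ − S) = 1960 × 1171 g/m³ = 2296 kg/d.
P_X = Y_obs·Q·(S₀ − S) = 0.1980 × 2296 = 454.7 kg VSS/d.
Carbonaceous O₂ demand = substrate oxidised − cell-mass equivalent = 2296 − 1.42 × 454.7 = 1650 kg O₂/d.

R_O ≈ 1650 kg O₂/d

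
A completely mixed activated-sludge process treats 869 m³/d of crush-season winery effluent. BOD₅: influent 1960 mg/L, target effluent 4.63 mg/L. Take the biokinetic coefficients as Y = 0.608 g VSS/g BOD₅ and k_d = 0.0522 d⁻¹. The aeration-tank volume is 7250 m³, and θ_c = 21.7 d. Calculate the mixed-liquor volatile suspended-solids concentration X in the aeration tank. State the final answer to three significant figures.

X ≈ 1450 mg/L

From V·X·(1 + k_d·θ_c) = Y·Q·(S₀ − S)·θ_c: X = 0.608 × 869 × (1960 − 4.63) × 21.7 / [7250 × (1 + 0.0522 × 21.7)] = 1450 mg/L.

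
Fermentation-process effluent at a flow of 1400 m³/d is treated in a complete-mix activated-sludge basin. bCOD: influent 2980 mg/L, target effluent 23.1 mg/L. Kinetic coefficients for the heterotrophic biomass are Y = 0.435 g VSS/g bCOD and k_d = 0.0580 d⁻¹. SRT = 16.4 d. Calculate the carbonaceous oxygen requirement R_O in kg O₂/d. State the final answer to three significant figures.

Y_obs = Y / (1 + k_d θ_c) = 0.435 / (1 + 0.0580 × 16.4) = 0.435 / 1.951 = 0.2229.
Mass of bCOD removed per day: Q(S₀ − S) = 1400 × 2957 g/m³ = 4140 kg/d.
Biomass synthesised: P_X = Y_obs × 4140 = 922.9 kg VSS/d.
R_O = Q·ΔS − 1.42 P_X = 4140 − 1311 = 2829 kg O₂/d.

R_O ≈ 2830 kg O₂/d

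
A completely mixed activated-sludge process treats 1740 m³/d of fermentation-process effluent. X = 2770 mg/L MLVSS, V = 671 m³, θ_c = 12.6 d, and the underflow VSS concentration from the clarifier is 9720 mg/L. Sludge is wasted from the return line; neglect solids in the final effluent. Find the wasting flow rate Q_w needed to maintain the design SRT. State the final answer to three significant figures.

Q_w = (V·X)/(θ_c X_r) = 671.0 × 2770 / (12.6 × 9720) = 15.18 m³/d.

Q_w ≈ 15.2 m³/d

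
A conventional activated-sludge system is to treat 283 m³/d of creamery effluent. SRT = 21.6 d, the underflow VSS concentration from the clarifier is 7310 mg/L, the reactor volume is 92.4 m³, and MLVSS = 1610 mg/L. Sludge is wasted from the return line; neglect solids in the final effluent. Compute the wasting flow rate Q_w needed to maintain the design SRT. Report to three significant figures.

Q_w = (V·X)/(θ_c X_r) = 92.40 × 1610 / (21.6 × 7310) = 0.9422 m³/d.

Q_w ≈ 0.942 m³/d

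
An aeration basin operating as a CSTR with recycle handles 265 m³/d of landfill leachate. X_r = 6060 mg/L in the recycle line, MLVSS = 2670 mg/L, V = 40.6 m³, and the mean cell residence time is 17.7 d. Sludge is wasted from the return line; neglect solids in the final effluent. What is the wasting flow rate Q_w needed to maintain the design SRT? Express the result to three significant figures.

Q_w ≈ 1.01 m³/d

Q_w = (V·X)/(θ_c X_r) = 40.60 × 2670 / (17.7 × 6060) = 1.011 m³/d.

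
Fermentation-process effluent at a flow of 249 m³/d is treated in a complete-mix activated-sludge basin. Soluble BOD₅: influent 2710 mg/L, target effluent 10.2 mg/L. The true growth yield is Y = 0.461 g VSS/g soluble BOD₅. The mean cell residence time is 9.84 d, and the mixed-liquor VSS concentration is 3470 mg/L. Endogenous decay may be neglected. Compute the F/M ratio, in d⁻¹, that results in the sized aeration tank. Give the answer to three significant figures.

F/M ≈ 0.221 d⁻¹

With k_d = 0 the design equation reduces to V = Y Q (S₀−S) θ_c / X = 0.461 × 249 × (2710 − 10.2) × 9.84 / 3470 = 878.8 m³.
F/M = Q·S₀ / (V·X) = 249 × 2710 / (878.8 × 3470) = 0.2213 g soluble BOD₅·(g VSS·d)⁻¹.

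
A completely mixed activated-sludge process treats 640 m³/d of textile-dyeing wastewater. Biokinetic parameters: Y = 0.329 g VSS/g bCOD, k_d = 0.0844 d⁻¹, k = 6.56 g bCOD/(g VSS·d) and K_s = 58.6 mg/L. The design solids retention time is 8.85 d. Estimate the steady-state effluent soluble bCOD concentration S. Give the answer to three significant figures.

Effluent substrate depends only on kinetics and SRT: S = K_s(1 + k_d θ_c) / [θ_c(Yk − k_d) − 1] = 58.6 × (1 + 0.0844 × 8.85) / [8.85 × (0.329 × 6.56 − 0.0844) − 1] = 102.4 / 17.35 = 5.899 mg/L.

S ≈ 5.90 mg/L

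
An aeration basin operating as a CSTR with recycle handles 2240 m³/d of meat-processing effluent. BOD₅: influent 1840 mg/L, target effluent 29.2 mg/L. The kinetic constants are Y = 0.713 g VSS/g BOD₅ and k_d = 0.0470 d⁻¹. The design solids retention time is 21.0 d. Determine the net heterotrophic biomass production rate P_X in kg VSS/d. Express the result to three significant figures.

Correct the yield for decay: Y_obs = Y/(1 + k_d θ_c) = 0.713 / (1 + 0.0470 × 21.0) = 0.713 / 1.987 = 0.3588.
ΔS = 1840 − 29.2 = 1811 mg/L, so the substrate removal rate is 2240 × 1811/1000 = 4056 kg BOD₅/d.
So the net sludge growth is P_X = 0.3588 × 4056 = 1455 kg VSS/d.

P_X ≈ 1460 kg VSS/d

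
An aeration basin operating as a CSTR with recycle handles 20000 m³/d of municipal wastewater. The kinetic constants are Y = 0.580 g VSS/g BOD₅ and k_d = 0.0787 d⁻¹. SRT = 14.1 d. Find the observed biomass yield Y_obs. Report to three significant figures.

Correct the yield for decay: Y_obs = Y/(1 + k_d θ_c) = 0.580 / (1 + 0.0787 × 14.1) = 0.580 / 2.110 = 0.2749.

Y_obs ≈ 0.275 g VSS/g BOD₅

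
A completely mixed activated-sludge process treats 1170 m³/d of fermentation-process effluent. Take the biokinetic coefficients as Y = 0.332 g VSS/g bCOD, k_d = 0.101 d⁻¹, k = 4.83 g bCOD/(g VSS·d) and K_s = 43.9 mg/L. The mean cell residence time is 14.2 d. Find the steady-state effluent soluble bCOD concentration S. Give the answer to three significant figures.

From the Monod/SRT balance for a CMAS, S = K_s·(1+k_d θ_c)/[θ_c·(Y k − k_d) − 1] = 43.9 × (1 + 0.101 × 14.2) / [14.2 × (0.332 × 4.83 − 0.101) − 1] = 106.9 / 20.34 = 5.255 mg/L.

S ≈ 5.25 mg/L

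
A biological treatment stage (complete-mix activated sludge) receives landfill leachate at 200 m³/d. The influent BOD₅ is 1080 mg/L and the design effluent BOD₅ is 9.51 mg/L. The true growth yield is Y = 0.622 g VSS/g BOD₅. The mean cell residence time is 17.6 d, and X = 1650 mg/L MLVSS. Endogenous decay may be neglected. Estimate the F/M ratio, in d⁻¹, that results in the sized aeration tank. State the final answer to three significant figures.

F/M ≈ 0.0922 d⁻¹

With k_d = 0 the design equation reduces to V = Y Q (S₀−S) θ_c / X = 0.622 × 200 × (1080 − 9.51) × 17.6 / 1650 = 1420 m³.
Food-to-microorganism ratio F/M = Q S₀ / (V X) = 200 × 1080 / (1420 × 1650) = 0.09216 d⁻¹.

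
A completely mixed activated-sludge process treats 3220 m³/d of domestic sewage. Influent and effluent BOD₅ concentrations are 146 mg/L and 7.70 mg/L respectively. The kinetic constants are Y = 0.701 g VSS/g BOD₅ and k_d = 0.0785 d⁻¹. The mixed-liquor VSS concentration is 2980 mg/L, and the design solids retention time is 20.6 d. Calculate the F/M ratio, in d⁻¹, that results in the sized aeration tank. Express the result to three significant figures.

From the SRT design equation V = Y Q (S₀−S) θ_c / [X (1 + k_d θ_c)] = 0.701 × 3220 × (146 − 7.70) × 20.6 / [2980 × (1 + 0.0785 × 20.6)] = 6.43×10^6 / 7799 = 824.6 m³.
F/M = Q·S₀ / (V·X) = 3220 × 146 / (824.6 × 2980) = 0.1913 g BOD₅·(g VSS·d)⁻¹.

F/M ≈ 0.191 d⁻¹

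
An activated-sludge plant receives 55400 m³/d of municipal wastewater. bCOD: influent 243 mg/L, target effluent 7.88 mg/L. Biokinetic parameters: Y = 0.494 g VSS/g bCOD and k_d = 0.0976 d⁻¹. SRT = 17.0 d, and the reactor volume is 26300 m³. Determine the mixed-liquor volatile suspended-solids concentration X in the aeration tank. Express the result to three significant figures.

From V·X·(1 + k_d·θ_c) = Y·Q·(S₀ − S)·θ_c: X = 0.494 × 55400 × (243 − 7.88) × 17.0 / [26300 × (1 + 0.0976 × 17.0)] = 1564 mg/L.

X ≈ 1560 mg/L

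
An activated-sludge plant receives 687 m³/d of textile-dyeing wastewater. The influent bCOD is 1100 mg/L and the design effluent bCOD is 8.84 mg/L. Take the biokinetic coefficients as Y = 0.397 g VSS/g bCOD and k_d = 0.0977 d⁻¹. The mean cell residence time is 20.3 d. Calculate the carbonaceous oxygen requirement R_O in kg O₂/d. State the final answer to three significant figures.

R_O ≈ 608 kg O₂/d

Observed yield with endogenous decay: Y_obs = Y / (1 + k_d·θ_c) = 0.397 / (1 + 0.0977 × 20.3) = 0.397 / 2.983 = 0.1331 g VSS/g bCOD.
Q·(S₀ − S) = 687 × (1100 − 8.84) × 10⁻³ = 749.6 kg/d removed.
Biomass synthesised: P_X = Y_obs × 749.6 = 99.76 kg VSS/d.
R_O = Q·ΔS − 1.42 P_X = 749.6 − 141.7 = 608.0 kg O₂/d.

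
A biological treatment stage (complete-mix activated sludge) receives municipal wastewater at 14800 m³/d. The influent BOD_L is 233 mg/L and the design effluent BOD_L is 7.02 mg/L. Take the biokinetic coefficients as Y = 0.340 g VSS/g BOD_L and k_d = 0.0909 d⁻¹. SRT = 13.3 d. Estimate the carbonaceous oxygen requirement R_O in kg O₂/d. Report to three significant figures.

R_O ≈ 2610 kg O₂/d

The observed yield is Y_obs = Y/(1 + k_d·θ_c) = 0.340 / (1 + 0.0909 × 13.3) = 0.340 / 2.209 = 0.1539 g VSS per g BOD_L removed.
Q·(S₀ − S) = 14800 × (233 − 7.02) × 10⁻³ = 3345 kg/d removed.
P_X = Y_obs·Q·(S₀ − S) = 0.1539 × 3345 = 514.8 kg VSS/d.
R_O = Q·ΔS − 1.42 P_X = 3345 − 731.0 = 2614 kg O₂/d.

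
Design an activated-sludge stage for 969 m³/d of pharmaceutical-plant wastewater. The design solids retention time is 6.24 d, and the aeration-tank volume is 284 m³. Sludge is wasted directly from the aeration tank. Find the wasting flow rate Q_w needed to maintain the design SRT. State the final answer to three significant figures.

Q_w ≈ 45.5 m³/d

With mixed-liquor wasting, θ_c = V/Q_w, so Q_w = V/θ_c = 284.0/6.24 = 45.51 m³/d.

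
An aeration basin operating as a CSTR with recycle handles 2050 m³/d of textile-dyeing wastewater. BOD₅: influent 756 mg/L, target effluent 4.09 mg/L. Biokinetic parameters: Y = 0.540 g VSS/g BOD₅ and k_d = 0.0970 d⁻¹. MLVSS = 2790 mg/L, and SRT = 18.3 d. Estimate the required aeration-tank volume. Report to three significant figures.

V ≈ 1970 m³

Rearranging the biomass balance for a CMAS with decay, V = Y·Q·ΔS·θ_c / [X·(1+k_d θ_c)] = 0.540 × 2050 × (756 − 4.09) × 18.3 / [2790 × (1 + 0.0970 × 18.3)] = 1.52×10^7 / 7743 = 1967 m³.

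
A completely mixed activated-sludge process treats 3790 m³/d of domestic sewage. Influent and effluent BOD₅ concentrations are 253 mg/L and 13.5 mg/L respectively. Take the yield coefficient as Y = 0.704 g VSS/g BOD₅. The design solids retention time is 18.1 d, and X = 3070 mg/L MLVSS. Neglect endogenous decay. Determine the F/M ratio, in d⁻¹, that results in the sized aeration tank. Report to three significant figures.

F/M ≈ 0.0829 d⁻¹

V·X = Y·Q·ΔS·θ_c gives V = 0.704 × 3790 × (253 − 13.5) × 18.1 / 3070 = 3768 m³.
F/M = applied load / biomass = Q·S₀/(V·X) = 3790 × 253 / (3768 × 3070) = 0.08290 d⁻¹.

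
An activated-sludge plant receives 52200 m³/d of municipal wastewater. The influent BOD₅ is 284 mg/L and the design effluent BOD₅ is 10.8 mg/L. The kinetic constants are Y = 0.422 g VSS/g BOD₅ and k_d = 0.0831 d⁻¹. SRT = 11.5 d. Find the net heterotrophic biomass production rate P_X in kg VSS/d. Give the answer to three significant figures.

Observed yield with endogenous decay: Y_obs = Y / (1 + k_d·θ_c) = 0.422 / (1 + 0.0831 × 11.5) = 0.422 / 1.956 = 0.2158 g VSS/g BOD₅.
Mass of BOD₅ removed per day: Q(S₀ − S) = 52200 × 273.2 g/m³ = 14261 kg/d.
Net biomass production P_X = Y_obs × Q·(S₀ − S) = 0.2158 × 14261 = 3077 kg VSS/d.

P_X ≈ 3080 kg VSS/d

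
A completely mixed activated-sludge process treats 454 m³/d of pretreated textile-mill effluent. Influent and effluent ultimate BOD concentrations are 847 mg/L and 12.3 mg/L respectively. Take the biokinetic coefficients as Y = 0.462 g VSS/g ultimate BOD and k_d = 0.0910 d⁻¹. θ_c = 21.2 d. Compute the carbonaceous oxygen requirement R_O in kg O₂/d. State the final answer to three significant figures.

Y_obs = Y / (1 + k_d θ_c) = 0.462 / (1 + 0.0910 × 21.2) = 0.462 / 2.929 = 0.1577.
Mass of ultimate BOD removed per day: Q(S₀ − S) = 454 × 834.7 g/m³ = 379.0 kg/d.
Net sludge production P_X = 0.1577 × 379.0 = 59.77 kg VSS/d.
R_O = Q·(S₀ − S) − 1.42·P_X = 379.0 − 1.42 × 59.77 = 294.1 kg O₂/d.

R_O ≈ 294 kg O₂/d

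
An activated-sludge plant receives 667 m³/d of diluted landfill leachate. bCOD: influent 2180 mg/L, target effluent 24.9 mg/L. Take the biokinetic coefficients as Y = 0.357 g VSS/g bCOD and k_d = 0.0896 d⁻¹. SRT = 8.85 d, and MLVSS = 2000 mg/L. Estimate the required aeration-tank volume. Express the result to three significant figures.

From the SRT design equation V = Y Q (S₀−S) θ_c / [X (1 + k_d θ_c)] = 0.357 × 667 × (2180 − 24.9) × 8.85 / [2000 × (1 + 0.0896 × 8.85)] = 4.54×10^6 / 3586 = 1266 m³.

V ≈ 1270 m³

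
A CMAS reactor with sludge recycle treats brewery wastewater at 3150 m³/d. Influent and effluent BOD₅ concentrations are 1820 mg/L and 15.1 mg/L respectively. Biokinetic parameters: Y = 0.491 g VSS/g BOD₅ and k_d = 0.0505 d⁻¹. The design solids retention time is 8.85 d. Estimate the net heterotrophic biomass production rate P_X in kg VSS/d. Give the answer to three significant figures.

Observed yield with endogenous decay: Y_obs = Y / (1 + k_d·θ_c) = 0.491 / (1 + 0.0505 × 8.85) = 0.491 / 1.447 = 0.3393 g VSS/g BOD₅.
Q·(S₀ − S) = 3150 × (1820 − 15.1) × 10⁻³ = 5685 kg/d removed.
P_X = Y_obs · Q(S₀ − S) = 0.3393 × 5685 = 1929 kg VSS/d.

P_X ≈ 1930 kg VSS/d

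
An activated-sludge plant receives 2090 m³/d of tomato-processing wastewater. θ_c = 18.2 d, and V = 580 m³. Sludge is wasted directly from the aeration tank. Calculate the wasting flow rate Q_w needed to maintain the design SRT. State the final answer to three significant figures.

Q_w ≈ 31.9 m³/d

Wasting from the aeration tank: Q_w = V / θ_c = 580.0 / 18.2 = 31.87 m³/d.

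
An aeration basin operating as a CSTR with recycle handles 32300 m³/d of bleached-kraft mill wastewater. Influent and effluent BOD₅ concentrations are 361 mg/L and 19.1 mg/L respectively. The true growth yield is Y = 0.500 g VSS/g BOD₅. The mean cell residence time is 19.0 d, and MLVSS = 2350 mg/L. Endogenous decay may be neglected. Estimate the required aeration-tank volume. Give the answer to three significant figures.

V ≈ 44600 m³

V·X = Y·Q·ΔS·θ_c gives V = 0.500 × 32300 × (361 − 19.1) × 19.0 / 2350 = 44643 m³.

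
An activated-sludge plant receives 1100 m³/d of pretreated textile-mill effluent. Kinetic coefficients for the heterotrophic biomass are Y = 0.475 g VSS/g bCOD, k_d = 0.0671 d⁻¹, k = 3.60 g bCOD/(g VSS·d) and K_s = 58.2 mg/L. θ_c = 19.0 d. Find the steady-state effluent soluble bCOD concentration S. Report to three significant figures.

For a completely mixed reactor with recycle the Lawrence–McCarty relation gives S = K_s·(1 + k_d·θ_c) / [θ_c·(Y·k − k_d) − 1] = 58.2 × (1 + 0.0671 × 19.0) / [19.0 × (0.475 × 3.60 − 0.0671) − 1] = 132.4 / 30.22 = 4.382 mg/L.

S ≈ 4.38 mg/L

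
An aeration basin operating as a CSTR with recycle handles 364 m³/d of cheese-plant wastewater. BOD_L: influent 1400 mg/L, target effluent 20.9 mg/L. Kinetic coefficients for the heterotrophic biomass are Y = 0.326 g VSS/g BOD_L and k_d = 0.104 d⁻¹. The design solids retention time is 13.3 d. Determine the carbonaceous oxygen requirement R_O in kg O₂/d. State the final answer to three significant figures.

R_O ≈ 404 kg O₂/d

The observed yield is Y_obs = Y/(1 + k_d·θ_c) = 0.326 / (1 + 0.104 × 13.3) = 0.326 / 2.383 = 0.1368 g VSS per g BOD_L removed.
Substrate removed = Q·(S₀ − S) = 364 m³/d × (1400 − 20.9) g/m³ = 5.02×10^5 g/d = 502.0 kg/d.
Biomass synthesised: P_X = Y_obs × 502.0 = 68.67 kg VSS/d.
Carbonaceous O₂ demand = substrate oxidised − cell-mass equivalent = 502.0 − 1.42 × 68.67 = 404.5 kg O₂/d.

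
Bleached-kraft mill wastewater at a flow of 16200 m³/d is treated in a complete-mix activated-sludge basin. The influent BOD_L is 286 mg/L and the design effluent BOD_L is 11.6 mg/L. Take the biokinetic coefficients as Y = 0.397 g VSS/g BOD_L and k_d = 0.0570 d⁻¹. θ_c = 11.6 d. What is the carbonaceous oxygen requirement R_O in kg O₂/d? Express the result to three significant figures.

R_O ≈ 2940 kg O₂/d

Observed yield with endogenous decay: Y_obs = Y / (1 + k_d·θ_c) = 0.397 / (1 + 0.0570 × 11.6) = 0.397 / 1.661 = 0.2390 g VSS/g BOD_L.
Mass of BOD_L removed per day: Q(S₀ − S) = 16200 × 274.4 g/m³ = 4445 kg/d.
P_X = Y_obs·Q·(S₀ − S) = 0.2390 × 4445 = 1062 kg VSS/d.
Carbonaceous O₂ demand = substrate oxidised − cell-mass equivalent = 4445 − 1.42 × 1062 = 2937 kg O₂/d.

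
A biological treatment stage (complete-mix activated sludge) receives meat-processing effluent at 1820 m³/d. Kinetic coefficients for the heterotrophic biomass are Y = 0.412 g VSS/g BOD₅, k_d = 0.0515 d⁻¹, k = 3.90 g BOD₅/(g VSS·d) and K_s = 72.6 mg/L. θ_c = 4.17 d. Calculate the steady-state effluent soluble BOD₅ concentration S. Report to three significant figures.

S ≈ 16.1 mg/L

Effluent substrate depends only on kinetics and SRT: S = K_s(1 + k_d θ_c) / [θ_c(Yk − k_d) − 1] = 72.6 × (1 + 0.0515 × 4.17) / [4.17 × (0.412 × 3.90 − 0.0515) − 1] = 88.19 / 5.486 = 16.08 mg/L.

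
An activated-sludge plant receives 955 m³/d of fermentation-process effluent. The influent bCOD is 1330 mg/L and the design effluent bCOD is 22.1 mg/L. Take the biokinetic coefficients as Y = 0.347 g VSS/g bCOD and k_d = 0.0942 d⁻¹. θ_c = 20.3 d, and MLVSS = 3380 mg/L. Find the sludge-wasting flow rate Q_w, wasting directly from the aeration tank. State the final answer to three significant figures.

Q_w ≈ 44.0 m³/d

Steady-state biomass mass balance: V·X·(1 + k_d·θ_c) = Y·Q·(S₀ − S)·θ_c, so V = 0.347 × 955 × (1330 − 22.1) × 20.3 / [3380 × (1 + 0.0942 × 20.3)] = 8.8×10^6 / 9843 = 893.8 m³.
For wasting at MLVSS concentration, Q_w = V/θ_c = 893.8/20.3 = 44.03 m³/d.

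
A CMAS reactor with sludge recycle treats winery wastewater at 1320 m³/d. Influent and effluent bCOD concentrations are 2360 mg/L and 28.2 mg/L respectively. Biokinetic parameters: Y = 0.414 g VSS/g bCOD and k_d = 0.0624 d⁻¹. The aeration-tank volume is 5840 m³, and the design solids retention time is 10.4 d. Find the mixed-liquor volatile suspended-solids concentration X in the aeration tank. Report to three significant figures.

X ≈ 1380 mg/L

Solving the biomass balance for X: X = Y Q (S₀−S) θ_c / [V (1+k_d θ_c)] = 0.414 × 1320 × (2360 − 28.2) × 10.4 / [5840 × (1 + 0.0624 × 10.4)] = 1376 mg/L.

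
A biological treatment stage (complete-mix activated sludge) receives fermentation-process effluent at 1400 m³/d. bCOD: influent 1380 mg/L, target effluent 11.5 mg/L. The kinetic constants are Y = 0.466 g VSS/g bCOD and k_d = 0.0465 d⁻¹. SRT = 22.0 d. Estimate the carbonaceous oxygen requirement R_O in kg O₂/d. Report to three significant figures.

Y_obs = Y / (1 + k_d θ_c) = 0.466 / (1 + 0.0465 × 22.0) = 0.466 / 2.023 = 0.2304.
Q·(S₀ − S) = 1400 × (1380 − 11.5) × 10⁻³ = 1916 kg/d removed.
Net sludge production P_X = 0.2304 × 1916 = 441.3 kg VSS/d.
Carbonaceous O₂ demand = substrate oxidised − cell-mass equivalent = 1916 − 1.42 × 441.3 = 1289 kg O₂/d.

R_O ≈ 1290 kg O₂/d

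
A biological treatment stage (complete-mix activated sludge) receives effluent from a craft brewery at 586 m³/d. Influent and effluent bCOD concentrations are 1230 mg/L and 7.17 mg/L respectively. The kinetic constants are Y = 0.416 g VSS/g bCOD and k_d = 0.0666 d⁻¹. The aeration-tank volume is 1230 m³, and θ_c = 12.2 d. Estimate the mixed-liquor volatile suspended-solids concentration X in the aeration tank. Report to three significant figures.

Solving the biomass balance for X: X = Y Q (S₀−S) θ_c / [V (1+k_d θ_c)] = 0.416 × 586 × (1230 − 7.17) × 12.2 / [1230 × (1 + 0.0666 × 12.2)] = 1631 mg/L.

X ≈ 1630 mg/L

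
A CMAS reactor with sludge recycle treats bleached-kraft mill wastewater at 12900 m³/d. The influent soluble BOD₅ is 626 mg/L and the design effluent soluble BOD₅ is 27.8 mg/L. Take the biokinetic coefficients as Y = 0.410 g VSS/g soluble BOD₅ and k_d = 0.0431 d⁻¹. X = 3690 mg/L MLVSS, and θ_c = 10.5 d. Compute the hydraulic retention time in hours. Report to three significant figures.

Steady-state biomass mass balance: V·X·(1 + k_d·θ_c) = Y·Q·(S₀ − S)·θ_c, so V = 0.410 × 12900 × (626 − 27.8) × 10.5 / [3690 × (1 + 0.0431 × 10.5)] = 3.32×10^7 / 5360 = 6198 m³.
Hydraulic retention time τ = V/Q = 6198 / 12900 = 0.4805 d = 11.53 h.

τ ≈ 11.5 h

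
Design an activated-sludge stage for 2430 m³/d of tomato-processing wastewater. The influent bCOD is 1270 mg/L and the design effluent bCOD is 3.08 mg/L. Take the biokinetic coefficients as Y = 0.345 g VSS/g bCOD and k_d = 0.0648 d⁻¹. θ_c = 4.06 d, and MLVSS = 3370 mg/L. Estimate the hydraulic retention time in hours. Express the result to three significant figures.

τ ≈ 10.0 h

From the SRT design equation V = Y Q (S₀−S) θ_c / [X (1 + k_d θ_c)] = 0.345 × 2430 × (1270 − 3.08) × 4.06 / [3370 × (1 + 0.0648 × 4.06)] = 4.31×10^6 / 4257 = 1013 m³.
τ = V/Q = 1013/2430 = 0.4169 d, or 10.01 h.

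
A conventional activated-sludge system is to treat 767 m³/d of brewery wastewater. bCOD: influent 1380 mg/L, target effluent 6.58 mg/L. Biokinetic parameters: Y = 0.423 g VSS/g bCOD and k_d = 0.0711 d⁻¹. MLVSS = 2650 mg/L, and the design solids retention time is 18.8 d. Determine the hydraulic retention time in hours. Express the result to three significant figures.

τ ≈ 42.3 h

Rearranging the biomass balance for a CMAS with decay, V = Y·Q·ΔS·θ_c / [X·(1+k_d θ_c)] = 0.423 × 767 × (1380 − 6.58) × 18.8 / [2650 × (1 + 0.0711 × 18.8)] = 8.38×10^6 / 6192 = 1353 m³.
Hydraulic retention time τ = V/Q = 1353 / 767 = 1.764 d = 42.33 h.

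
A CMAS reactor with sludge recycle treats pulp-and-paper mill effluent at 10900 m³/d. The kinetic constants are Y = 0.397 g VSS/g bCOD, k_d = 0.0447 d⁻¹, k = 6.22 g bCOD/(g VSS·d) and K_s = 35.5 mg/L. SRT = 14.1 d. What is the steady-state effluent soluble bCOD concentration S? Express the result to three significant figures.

Effluent substrate depends only on kinetics and SRT: S = K_s(1 + k_d θ_c) / [θ_c(Yk − k_d) − 1] = 35.5 × (1 + 0.0447 × 14.1) / [14.1 × (0.397 × 6.22 − 0.0447) − 1] = 57.87 / 33.19 = 1.744 mg/L.

S ≈ 1.74 mg/L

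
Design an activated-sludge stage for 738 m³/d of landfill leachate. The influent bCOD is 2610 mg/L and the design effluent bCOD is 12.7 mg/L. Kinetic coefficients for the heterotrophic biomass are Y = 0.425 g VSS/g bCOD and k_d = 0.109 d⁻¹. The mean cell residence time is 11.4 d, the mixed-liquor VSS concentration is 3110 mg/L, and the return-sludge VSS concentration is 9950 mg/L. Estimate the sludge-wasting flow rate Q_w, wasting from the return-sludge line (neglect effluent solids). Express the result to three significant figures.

Rearranging the biomass balance for a CMAS with decay, V = Y·Q·ΔS·θ_c / [X·(1+k_d θ_c)] = 0.425 × 738 × (2610 − 12.7) × 11.4 / [3110 × (1 + 0.109 × 11.4)] = 9.29×10^6 / 6974 = 1332 m³.
Q_w = (V·X)/(θ_c X_r) = 1332 × 3110 / (11.4 × 9950) = 36.51 m³/d.

Q_w ≈ 36.5 m³/d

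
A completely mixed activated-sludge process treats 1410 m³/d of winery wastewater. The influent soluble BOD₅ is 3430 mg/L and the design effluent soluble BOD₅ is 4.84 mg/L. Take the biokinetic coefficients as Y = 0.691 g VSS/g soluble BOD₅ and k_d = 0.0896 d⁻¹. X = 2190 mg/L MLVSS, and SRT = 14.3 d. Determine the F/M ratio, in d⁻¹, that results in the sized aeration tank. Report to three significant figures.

From the SRT design equation V = Y Q (S₀−S) θ_c / [X (1 + k_d θ_c)] = 0.691 × 1410 × (3430 − 4.84) × 14.3 / [2190 × (1 + 0.0896 × 14.3)] = 4.77×10^7 / 4996 = 9552 m³.
Food-to-microorganism ratio F/M = Q S₀ / (V X) = 1410 × 3430 / (9552 × 2190) = 0.2312 d⁻¹.

F/M ≈ 0.231 d⁻¹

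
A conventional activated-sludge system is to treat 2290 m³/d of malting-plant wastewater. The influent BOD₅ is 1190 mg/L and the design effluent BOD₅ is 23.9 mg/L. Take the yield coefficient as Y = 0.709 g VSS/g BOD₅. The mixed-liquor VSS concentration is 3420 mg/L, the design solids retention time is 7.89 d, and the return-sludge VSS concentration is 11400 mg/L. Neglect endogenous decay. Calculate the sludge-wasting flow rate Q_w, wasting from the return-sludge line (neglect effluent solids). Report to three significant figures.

V·X = Y·Q·ΔS·θ_c gives V = 0.709 × 2290 × (1190 − 23.9) × 7.89 / 3420 = 4368 m³.
Wasting from the return line (neglecting effluent solids): Q_w = V·X / (θ_c·X_r) = 4368 × 3420 / (7.89 × 11400) = 166.1 m³/d.

Q_w ≈ 166 m³/d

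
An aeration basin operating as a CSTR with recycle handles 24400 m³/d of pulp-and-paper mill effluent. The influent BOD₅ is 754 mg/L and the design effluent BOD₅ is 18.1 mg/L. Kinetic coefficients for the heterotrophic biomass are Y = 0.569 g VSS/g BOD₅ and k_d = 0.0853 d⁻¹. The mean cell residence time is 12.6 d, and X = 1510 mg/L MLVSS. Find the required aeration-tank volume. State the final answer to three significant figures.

Rearranging the biomass balance for a CMAS with decay, V = Y·Q·ΔS·θ_c / [X·(1+k_d θ_c)] = 0.569 × 24400 × (754 − 18.1) × 12.6 / [1510 × (1 + 0.0853 × 12.6)] = 1.29×10^8 / 3133 = 41091 m³.

V ≈ 41100 m³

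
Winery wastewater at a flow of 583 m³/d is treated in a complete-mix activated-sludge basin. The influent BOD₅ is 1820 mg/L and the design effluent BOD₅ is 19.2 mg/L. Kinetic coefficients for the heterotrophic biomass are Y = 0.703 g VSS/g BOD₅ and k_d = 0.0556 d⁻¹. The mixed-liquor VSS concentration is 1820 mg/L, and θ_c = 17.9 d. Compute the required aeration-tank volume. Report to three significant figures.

V ≈ 3640 m³

From the SRT design equation V = Y Q (S₀−S) θ_c / [X (1 + k_d θ_c)] = 0.703 × 583 × (1820 − 19.2) × 17.9 / [1820 × (1 + 0.0556 × 17.9)] = 1.32×10^7 / 3631 = 3638 m³.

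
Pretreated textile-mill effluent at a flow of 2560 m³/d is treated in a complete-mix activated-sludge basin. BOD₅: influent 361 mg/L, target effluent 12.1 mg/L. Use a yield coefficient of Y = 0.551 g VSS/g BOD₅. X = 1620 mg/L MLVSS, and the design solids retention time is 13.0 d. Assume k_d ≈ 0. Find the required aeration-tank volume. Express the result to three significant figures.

V·X = Y·Q·ΔS·θ_c gives V = 0.551 × 2560 × (361 − 12.1) × 13.0 / 1620 = 3949 m³.

V ≈ 3950 m³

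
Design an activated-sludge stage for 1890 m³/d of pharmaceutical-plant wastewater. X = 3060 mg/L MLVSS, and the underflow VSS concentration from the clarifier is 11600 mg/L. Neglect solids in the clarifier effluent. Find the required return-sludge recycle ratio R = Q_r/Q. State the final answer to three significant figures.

R ≈ 0.358

Mass balance around the secondary clarifier (neglecting effluent solids): R = X / (X_r − X) = 3060 / (11600 − 3060) = 0.3583.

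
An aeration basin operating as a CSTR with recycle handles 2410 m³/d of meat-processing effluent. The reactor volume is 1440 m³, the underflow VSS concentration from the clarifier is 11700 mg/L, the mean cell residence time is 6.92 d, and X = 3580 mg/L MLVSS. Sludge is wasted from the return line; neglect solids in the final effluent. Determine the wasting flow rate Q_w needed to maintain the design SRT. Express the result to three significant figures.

Q_w = (V·X)/(θ_c X_r) = 1440 × 3580 / (6.92 × 11700) = 63.67 m³/d.

Q_w ≈ 63.7 m³/d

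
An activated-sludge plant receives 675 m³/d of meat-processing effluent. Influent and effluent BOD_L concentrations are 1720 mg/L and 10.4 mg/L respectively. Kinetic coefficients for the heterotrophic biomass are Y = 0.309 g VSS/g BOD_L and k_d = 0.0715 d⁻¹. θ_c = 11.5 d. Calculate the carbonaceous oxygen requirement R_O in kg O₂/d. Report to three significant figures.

R_O ≈ 876 kg O₂/d

Observed yield with endogenous decay: Y_obs = Y / (1 + k_d·θ_c) = 0.309 / (1 + 0.0715 × 11.5) = 0.309 / 1.822 = 0.1696 g VSS/g BOD_L.
Mass of BOD_L removed per day: Q(S₀ − S) = 675 × 1710 g/m³ = 1154 kg/d.
Net sludge production P_X = 0.1696 × 1154 = 195.7 kg VSS/d.
R_O = Q·ΔS − 1.42 P_X = 1154 − 277.9 = 876.1 kg O₂/d.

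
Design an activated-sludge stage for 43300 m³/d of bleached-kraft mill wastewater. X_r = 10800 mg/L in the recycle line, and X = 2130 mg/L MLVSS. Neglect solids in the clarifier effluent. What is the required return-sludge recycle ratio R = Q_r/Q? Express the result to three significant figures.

R ≈ 0.246

Solids balance on the clarifier gives (1+R)X = R·X_r, so R = X/(X_r − X) = 2130 / (10800 − 2130) = 0.2457.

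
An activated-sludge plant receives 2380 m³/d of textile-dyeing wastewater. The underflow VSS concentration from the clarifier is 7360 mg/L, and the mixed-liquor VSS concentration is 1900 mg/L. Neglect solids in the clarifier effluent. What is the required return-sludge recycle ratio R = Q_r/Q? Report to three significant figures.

R ≈ 0.348

Mass balance around the secondary clarifier (neglecting effluent solids): R = X / (X_r − X) = 1900 / (7360 − 1900) = 0.3480.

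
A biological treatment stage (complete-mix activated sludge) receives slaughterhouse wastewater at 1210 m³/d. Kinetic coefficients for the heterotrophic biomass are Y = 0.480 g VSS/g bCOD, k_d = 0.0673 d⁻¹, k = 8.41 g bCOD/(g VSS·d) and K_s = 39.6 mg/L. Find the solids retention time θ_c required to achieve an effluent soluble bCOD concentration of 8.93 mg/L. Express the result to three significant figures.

Specific growth rate at S = 8.93 mg/L: μ = YkS/(K_s+S) = 0.480·8.41·8.93/(39.6+8.93) = 0.7428 d⁻¹.
θ_c = 1/(μ − k_d) = 1/(0.7428 − 0.0673) = 1/0.6755 = 1.480 d.

θ_c ≈ 1.48 d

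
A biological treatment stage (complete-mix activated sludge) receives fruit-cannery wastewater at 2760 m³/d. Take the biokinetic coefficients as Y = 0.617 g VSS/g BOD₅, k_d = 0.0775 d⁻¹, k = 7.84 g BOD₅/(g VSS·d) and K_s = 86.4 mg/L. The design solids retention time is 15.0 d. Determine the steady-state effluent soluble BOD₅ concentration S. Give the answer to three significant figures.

S ≈ 2.65 mg/L

From the Monod/SRT balance for a CMAS, S = K_s·(1+k_d θ_c)/[θ_c·(Y k − k_d) − 1] = 86.4 × (1 + 0.0775 × 15.0) / [15.0 × (0.617 × 7.84 − 0.0775) − 1] = 186.8 / 70.40 = 2.654 mg/L.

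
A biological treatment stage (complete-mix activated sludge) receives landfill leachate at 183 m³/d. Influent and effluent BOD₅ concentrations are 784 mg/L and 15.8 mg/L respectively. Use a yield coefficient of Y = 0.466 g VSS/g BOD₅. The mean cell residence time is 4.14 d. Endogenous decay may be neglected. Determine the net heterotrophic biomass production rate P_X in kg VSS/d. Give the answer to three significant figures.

Since k_d ≈ 0, Y_obs = Y = 0.466 g VSS/g BOD₅.
Q·(S₀ − S) = 183 × (784 − 15.8) × 10⁻³ = 140.6 kg/d removed.
Biomass produced: P_X = Y_obs·Q·ΔS = 0.4660 × 140.6 ≈ 65.51 kg VSS/d.

P_X ≈ 65.5 kg VSS/d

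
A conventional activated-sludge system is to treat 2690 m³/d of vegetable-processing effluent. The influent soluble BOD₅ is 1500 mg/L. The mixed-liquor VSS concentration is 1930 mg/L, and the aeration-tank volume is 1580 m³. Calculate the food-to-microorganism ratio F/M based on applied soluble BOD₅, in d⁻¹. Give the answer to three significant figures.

F/M ≈ 1.32 d⁻¹

F/M = Q·S₀ / (V·X) = 2690 × 1500 / (1580 × 1930) = 1.323 g soluble BOD₅·(g VSS·d)⁻¹.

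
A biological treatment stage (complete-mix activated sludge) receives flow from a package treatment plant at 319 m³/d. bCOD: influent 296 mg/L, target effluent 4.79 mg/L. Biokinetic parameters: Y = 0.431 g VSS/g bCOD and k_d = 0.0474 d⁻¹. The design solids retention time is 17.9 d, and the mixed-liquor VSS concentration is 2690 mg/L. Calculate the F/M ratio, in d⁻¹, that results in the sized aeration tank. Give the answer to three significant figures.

Steady-state biomass mass balance: V·X·(1 + k_d·θ_c) = Y·Q·(S₀ − S)·θ_c, so V = 0.431 × 319 × (296 − 4.79) × 17.9 / [2690 × (1 + 0.0474 × 17.9)] = 7.17×10^5 / 4972 = 144.1 m³.
Food-to-microorganism ratio F/M = Q S₀ / (V X) = 319 × 296 / (144.1 × 2690) = 0.2435 d⁻¹.

F/M ≈ 0.244 d⁻¹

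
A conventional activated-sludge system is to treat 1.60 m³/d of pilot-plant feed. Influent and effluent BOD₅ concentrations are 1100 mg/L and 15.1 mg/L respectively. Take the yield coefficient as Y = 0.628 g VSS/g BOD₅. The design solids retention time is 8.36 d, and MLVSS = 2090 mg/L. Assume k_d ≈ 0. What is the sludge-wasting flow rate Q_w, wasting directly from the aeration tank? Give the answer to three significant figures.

Q_w ≈ 0.522 m³/d

Biomass mass balance (decay neglected): V·X = Y·Q·(S₀ − S)·θ_c, so V = 0.628 × 1.60 × (1100 − 15.1) × 8.36 / 2090 = 4.360 m³.
For wasting at MLVSS concentration, Q_w = V/θ_c = 4.360/8.36 = 0.5216 m³/d.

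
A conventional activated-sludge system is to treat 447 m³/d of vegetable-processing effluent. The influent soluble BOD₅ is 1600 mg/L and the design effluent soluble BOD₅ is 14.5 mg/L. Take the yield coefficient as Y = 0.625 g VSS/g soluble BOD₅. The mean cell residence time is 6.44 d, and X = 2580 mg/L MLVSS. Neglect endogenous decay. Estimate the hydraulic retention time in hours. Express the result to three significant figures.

With k_d = 0 the design equation reduces to V = Y Q (S₀−S) θ_c / X = 0.625 × 447 × (1600 − 14.5) × 6.44 / 2580 = 1106 m³.
HRT = V/Q = 1106 m³ / 447 m³·d⁻¹ = 2.474 d × 24 = 59.36 h.

τ ≈ 59.4 h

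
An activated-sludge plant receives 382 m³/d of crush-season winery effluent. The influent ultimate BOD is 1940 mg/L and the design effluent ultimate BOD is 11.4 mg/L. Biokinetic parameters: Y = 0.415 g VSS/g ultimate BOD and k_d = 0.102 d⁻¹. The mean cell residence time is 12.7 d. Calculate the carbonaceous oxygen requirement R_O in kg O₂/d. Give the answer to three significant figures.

Y_obs = Y / (1 + k_d θ_c) = 0.415 / (1 + 0.102 × 12.7) = 0.415 / 2.295 = 0.1808.
Mass of ultimate BOD removed per day: Q(S₀ − S) = 382 × 1929 g/m³ = 736.7 kg/d.
Net sludge production P_X = 0.1808 × 736.7 = 133.2 kg VSS/d.
R_O = Q·(S₀ − S) − 1.42·P_X = 736.7 − 1.42 × 133.2 = 547.6 kg O₂/d.

R_O ≈ 548 kg O₂/d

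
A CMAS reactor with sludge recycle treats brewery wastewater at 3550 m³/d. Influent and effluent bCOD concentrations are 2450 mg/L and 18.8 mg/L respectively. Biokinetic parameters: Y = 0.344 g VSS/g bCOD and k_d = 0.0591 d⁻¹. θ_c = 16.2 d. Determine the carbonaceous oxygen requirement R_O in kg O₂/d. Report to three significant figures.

R_O ≈ 6480 kg O₂/d

The observed yield is Y_obs = Y/(1 + k_d·θ_c) = 0.344 / (1 + 0.0591 × 16.2) = 0.344 / 1.957 = 0.1757 g VSS per g bCOD removed.
ΔS = 2450 − 18.8 = 2431 mg/L, so the substrate removal rate is 3550 × 2431/1000 = 8631 kg bCOD/d.
Net sludge production P_X = 0.1757 × 8631 = 1517 kg VSS/d.
R_O = Q·(S₀ − S) − 1.42·P_X = 8631 − 1.42 × 1517 = 6477 kg O₂/d.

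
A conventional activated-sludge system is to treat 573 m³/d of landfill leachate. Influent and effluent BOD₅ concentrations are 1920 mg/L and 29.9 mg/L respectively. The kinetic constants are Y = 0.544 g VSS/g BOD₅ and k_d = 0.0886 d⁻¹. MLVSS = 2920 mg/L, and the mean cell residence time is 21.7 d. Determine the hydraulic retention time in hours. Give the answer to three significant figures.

Rearranging the biomass balance for a CMAS with decay, V = Y·Q·ΔS·θ_c / [X·(1+k_d θ_c)] = 0.544 × 573 × (1920 − 29.9) × 21.7 / [2920 × (1 + 0.0886 × 21.7)] = 1.28×10^7 / 8534 = 1498 m³.
HRT = V/Q = 1498 m³ / 573 m³·d⁻¹ = 2.614 d × 24 = 62.75 h.

τ ≈ 62.7 h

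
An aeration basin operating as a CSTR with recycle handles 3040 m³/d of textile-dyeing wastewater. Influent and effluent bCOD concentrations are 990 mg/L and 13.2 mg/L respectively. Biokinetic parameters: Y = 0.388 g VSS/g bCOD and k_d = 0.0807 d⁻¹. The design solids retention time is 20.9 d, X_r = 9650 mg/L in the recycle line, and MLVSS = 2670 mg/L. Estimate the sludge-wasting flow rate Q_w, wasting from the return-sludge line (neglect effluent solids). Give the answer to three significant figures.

Q_w ≈ 44.4 m³/d

Steady-state biomass mass balance: V·X·(1 + k_d·θ_c) = Y·Q·(S₀ − S)·θ_c, so V = 0.388 × 3040 × (990 − 13.2) × 20.9 / [2670 × (1 + 0.0807 × 20.9)] = 2.41×10^7 / 7173 = 3357 m³.
Q_w = (V·X)/(θ_c X_r) = 3357 × 2670 / (20.9 × 9650) = 44.44 m³/d.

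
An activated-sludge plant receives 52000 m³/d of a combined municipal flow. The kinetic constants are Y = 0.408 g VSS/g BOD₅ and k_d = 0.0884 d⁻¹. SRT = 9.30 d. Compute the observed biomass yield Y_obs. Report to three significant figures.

Y_obs ≈ 0.224 g VSS/g BOD₅

Correct the yield for decay: Y_obs = Y/(1 + k_d θ_c) = 0.408 / (1 + 0.0884 × 9.30) = 0.408 / 1.822 = 0.2239.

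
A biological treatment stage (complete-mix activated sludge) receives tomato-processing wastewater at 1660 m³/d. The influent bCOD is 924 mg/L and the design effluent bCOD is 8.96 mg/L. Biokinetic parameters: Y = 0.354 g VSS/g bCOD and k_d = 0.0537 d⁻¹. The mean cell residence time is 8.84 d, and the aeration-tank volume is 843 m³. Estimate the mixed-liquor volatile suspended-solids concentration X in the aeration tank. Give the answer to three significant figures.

From V·X·(1 + k_d·θ_c) = Y·Q·(S₀ − S)·θ_c: X = 0.354 × 1660 × (924 − 8.96) × 8.84 / [843 × (1 + 0.0537 × 8.84)] = 3824 mg/L.

X ≈ 3820 mg/L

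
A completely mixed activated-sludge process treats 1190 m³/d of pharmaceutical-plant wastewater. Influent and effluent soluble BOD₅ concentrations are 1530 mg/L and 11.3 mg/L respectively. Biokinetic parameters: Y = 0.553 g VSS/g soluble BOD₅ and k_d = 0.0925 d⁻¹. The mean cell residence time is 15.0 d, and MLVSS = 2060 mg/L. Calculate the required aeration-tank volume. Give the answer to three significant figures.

V ≈ 3050 m³

Rearranging the biomass balance for a CMAS with decay, V = Y·Q·ΔS·θ_c / [X·(1+k_d θ_c)] = 0.553 × 1190 × (1530 − 11.3) × 15.0 / [2060 × (1 + 0.0925 × 15.0)] = 1.5×10^7 / 4918 = 3048 m³.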